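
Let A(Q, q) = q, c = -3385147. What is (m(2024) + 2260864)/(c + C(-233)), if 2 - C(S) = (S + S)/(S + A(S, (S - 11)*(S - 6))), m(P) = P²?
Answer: -369259187520/196619376569 ≈ -1.8780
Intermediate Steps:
C(S) = 2 - 2*S/(S + (-11 + S)*(-6 + S)) (C(S) = 2 - (S + S)/(S + (S - 11)*(S - 6)) = 2 - 2*S/(S + (-11 + S)*(-6 + S)))
(m(2024) + 2260864)/(c + C(-233)) = (2024² + 2260864)/(-3385147 + 2*(66 + (-233)² - 17*(-233))/(66 + (-233)² - 16*(-233))) = (4096576 + 2260864)/(-3385147 + 2*(66 + 54289 + 3961)/(66 + 54289 + 3728)) = 6357440/(-3385147 + 2*58316/58083) = 6357440/(-3385147 + 2*(1/58083)*58316) = 6357440/(-3385147 + 116632/58083) = 6357440/(-196619376569/58083) = 6357440*(-58083/196619376569) = -369259187520/196619376569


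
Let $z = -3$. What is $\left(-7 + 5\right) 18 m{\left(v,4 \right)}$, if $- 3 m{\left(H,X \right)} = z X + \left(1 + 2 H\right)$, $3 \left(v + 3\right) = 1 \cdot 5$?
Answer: $-164$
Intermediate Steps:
$v = - \frac{4}{3}$ ($v = -3 + \frac{1 \cdot 5}{3} = -3 + \frac{1}{3} \cdot 5 = -3 + \frac{5}{3} = - \frac{4}{3} \approx -1.3333$)
$m{\left(H,X \right)} = - \frac{1}{3} + X - \frac{2 H}{3}$ ($m{\left(H,X \right)} = - \frac{- 3 X + \left(1 + 2 H\right)}{3} = - \frac{1 - 3 X + 2 H}{3} = - \frac{1}{3} + X - \frac{2 H}{3}$)
$\left(-7 + 5\right) 18 m{\left(v,4 \right)} = \left(-7 + 5\right) 18 \left(- \frac{1}{3} + 4 - - \frac{8}{9}\right) = \left(-2\right) 18 \left(- \frac{1}{3} + 4 + \frac{8}{9}\right) = \left(-36\right) \frac{41}{9} = -164$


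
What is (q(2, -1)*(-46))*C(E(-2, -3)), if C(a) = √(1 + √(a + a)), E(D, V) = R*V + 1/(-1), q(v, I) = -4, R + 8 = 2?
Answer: 184*√(1 + √34) ≈ 480.90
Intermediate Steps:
R = -6 (R = -8 + 2 = -6)
E(D, V) = -1 - 6*V (E(D, V) = -6*V + 1/(-1) = -6*V - 1 = -1 - 6*V)
C(a) = √(1 + √2*√a) (C(a) = √(1 + √(2*a)) = √(1 + √2*√a))
(q(2, -1)*(-46))*C(E(-2, -3)) = (-4*(-46))*√(1 + √2*√(-1 - 6*(-3))) = 184*√(1 + √2*√(-1 + 18)) = 184*√(1 + √2*√17) = 184*√(1 + √34)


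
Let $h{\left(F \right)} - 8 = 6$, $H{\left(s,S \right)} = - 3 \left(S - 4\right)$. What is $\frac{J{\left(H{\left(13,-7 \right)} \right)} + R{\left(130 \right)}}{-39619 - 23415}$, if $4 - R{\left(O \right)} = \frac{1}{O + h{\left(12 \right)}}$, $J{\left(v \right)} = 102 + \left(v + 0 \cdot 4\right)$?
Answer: $- \frac{20015}{9076896} \approx -0.002205$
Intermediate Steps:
$H{\left(s,S \right)} = 12 - 3 S$ ($H{\left(s,S \right)} = - 3 \left(-4 + S\right) = 12 - 3 S$)
$h{\left(F \right)} = 14$ ($h{\left(F \right)} = 8 + 6 = 14$)
$J{\left(v \right)} = 102 + v$ ($J{\left(v \right)} = 102 + \left(v + 0\right) = 102 + v$)
$R{\left(O \right)} = 4 - \frac{1}{14 + O}$ ($R{\left(O \right)} = 4 - \frac{1}{O + 14} = 4 - \frac{1}{14 + O}$)
$\frac{J{\left(H{\left(13,-7 \right)} \right)} + R{\left(130 \right)}}{-39619 - 23415} = \frac{\left(102 + \left(12 - -21\right)\right) + \frac{55 + 4 \cdot 130}{14 + 130}}{-39619 - 23415} = \frac{\left(102 + \left(12 + 21\right)\right) + \frac{55 + 520}{144}}{-63034} = \left(\left(102 + 33\right) + \frac{1}{144} \cdot 575\right) \left(- \frac{1}{63034}\right) = \left(135 + \frac{575}{144}\right) \left(- \frac{1}{63034}\right) = \frac{20015}{144} \left(- \frac{1}{63034}\right) = - \frac{20015}{9076896}$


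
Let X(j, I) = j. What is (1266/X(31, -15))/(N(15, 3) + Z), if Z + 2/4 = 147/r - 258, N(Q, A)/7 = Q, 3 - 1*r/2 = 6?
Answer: -633/2759 ≈ -0.22943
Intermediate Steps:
r = -6 (r = 6 - 2*6 = 6 - 12 = -6)
N(Q, A) = 7*Q
Z = -283 (Z = -1/2 + (147/(-6) - 258) = -1/2 + (147*(-1/6) - 258) = -1/2 + (-49/2 - 258) = -1/2 - 565/2 = -283)
(1266/X(31, -15))/(N(15, 3) + Z) = (1266/31)/(7*15 - 283) = (1266*(1/31))/(105 - 283) = (1266/31)/(-178) = -1/178*1266/31 = -633/2759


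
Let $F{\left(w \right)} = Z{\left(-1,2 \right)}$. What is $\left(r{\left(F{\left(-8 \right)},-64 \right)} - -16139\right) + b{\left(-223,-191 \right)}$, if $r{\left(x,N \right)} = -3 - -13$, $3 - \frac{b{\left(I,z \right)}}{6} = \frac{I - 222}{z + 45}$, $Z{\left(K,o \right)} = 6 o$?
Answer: $\frac{1178856}{73} \approx 16149.0$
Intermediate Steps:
$b{\left(I,z \right)} = 18 - \frac{6 \left(-222 + I\right)}{45 + z}$ ($b{\left(I,z \right)} = 18 - 6 \frac{I - 222}{z + 45} = 18 - 6 \frac{-222 + I}{45 + z} = 18 - \frac{6 \left(-222 + I\right)}{45 + z}$)
$F{\left(w \right)} = 12$ ($F{\left(w \right)} = 6 \cdot 2 = 12$)
$r{\left(x,N \right)} = 10$ ($r{\left(x,N \right)} = -3 + \left(-14 + 27\right) = -3 + 13 = 10$)
$\left(r{\left(F{\left(-8 \right)},-64 \right)} - -16139\right) + b{\left(-223,-191 \right)} = \left(10 - -16139\right) + \frac{6 \left(357 - -223 + 3 \left(-191\right)\right)}{45 - 191} = \left(10 + 16139\right) + \frac{6 \left(357 + 223 - 573\right)}{-146} = 16149 + 6 \left(- \frac{1}{146}\right) 7 = 16149 - \frac{21}{73} = \frac{1178856}{73}$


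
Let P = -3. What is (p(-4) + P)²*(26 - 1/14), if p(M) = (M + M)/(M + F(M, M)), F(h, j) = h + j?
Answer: 847/6 ≈ 141.17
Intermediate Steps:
p(M) = ⅔ (p(M) = (M + M)/(M + (M + M)) = (2*M)/(M + 2*M) = (2*M)/((3*M)) = (2*M)*(1/(3*M)) = ⅔)
(p(-4) + P)²*(26 - 1/14) = (⅔ - 3)²*(26 - 1/14) = (-7/3)²*(26 - 1*1/14) = 49*(26 - 1/14)/9 = (49/9)*(363/14) = 847/6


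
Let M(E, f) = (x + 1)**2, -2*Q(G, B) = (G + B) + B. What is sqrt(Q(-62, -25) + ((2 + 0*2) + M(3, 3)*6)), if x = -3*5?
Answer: sqrt(1234) ≈ 35.128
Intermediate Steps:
Q(G, B) = -B - G/2 (Q(G, B) = -((G + B) + B)/2 = -((B + G) + B)/2 = -(G + 2*B)/2 = -B - G/2)
x = -15
M(E, f) = 196 (M(E, f) = (-15 + 1)**2 = (-14)**2 = 196)
sqrt(Q(-62, -25) + ((2 + 0*2) + M(3, 3)*6)) = sqrt((-1*(-25) - 1/2*(-62)) + ((2 + 0*2) + 196*6)) = sqrt((25 + 31) + ((2 + 0) + 1176)) = sqrt(56 + (2 + 1176)) = sqrt(56 + 1178) = sqrt(1234)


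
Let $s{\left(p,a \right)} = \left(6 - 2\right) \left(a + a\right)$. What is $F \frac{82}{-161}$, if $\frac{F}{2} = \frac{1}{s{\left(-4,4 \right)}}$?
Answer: $- \frac{41}{1288} \approx -0.031832$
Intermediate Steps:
$s{\left(p,a \right)} = 8 a$ ($s{\left(p,a \right)} = 4 \cdot 2 a = 8 a$)
$F = \frac{1}{16}$ ($F = \frac{2}{8 \cdot 4} = \frac{2}{32} = 2 \cdot \frac{1}{32} = \frac{1}{16} \approx 0.0625$)
$F \frac{82}{-161} = \frac{82 \frac{1}{-161}}{16} = \frac{82 \left(- \frac{1}{161}\right)}{16} = \frac{1}{16} \left(- \frac{82}{161}\right) = - \frac{41}{1288}$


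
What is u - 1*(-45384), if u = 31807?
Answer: 77191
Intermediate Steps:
u - 1*(-45384) = 31807 - 1*(-45384) = 31807 + 45384 = 77191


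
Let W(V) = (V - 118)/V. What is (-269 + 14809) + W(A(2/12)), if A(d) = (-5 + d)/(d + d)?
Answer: 421925/29 ≈ 14549.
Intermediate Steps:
A(d) = (-5 + d)/(2*d) (A(d) = (-5 + d)/((2*d)) = (-5 + d)*(1/(2*d)) = (-5 + d)/(2*d))
W(V) = (-118 + V)/V
(-269 + 14809) + W(A(2/12)) = (-269 + 14809) + (-118 + (-5 + 2/12)/(2*((2/12))))/(((-5 + 2/12)/(2*((2/12))))) = 14540 + (-118 + (-5 + 2*(1/12))/(2*((2*(1/12)))))/(((-5 + 2*(1/12))/(2*((2*(1/12)))))) = 14540 + (-118 + (-5 + 1/6)/(2*(1/6)))/(((-5 + 1/6)/(2*(1/6)))) = 14540 + (-118 + (1/2)*6*(-29/6))/(((1/2)*6*(-29/6))) = 14540 + (-118 - 29/2)/(-29/2) = 14540 - 2/29*(-265/2) = 14540 + 265/29 = 421925/29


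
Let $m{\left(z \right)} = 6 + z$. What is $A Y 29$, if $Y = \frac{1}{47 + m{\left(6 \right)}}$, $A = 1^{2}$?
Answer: $\frac{29}{59} \approx 0.49153$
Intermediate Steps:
$A = 1$
$Y = \frac{1}{59}$ ($Y = \frac{1}{47 + \left(6 + 6\right)} = \frac{1}{47 + 12} = \frac{1}{59} \approx 0.016949$)
$A Y 29 = 1 \cdot \frac{1}{59} \cdot 29 = \frac{1}{59} \cdot 29 = \frac{29}{59}$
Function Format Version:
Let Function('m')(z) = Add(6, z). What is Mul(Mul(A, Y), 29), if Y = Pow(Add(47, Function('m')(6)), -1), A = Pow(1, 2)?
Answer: Rational(29, 59) ≈ 0.49153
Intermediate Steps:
A = 1
Y = Rational(1, 59) (Y = Pow(Add(47, Add(6, 6)), -1) = Pow(Add(47, 12), -1) = Pow(59, -1) = Rational(1, 59) ≈ 0.016949)
Mul(Mul(A, Y), 29) = Mul(Mul(1, Rational(1, 59)), 29) = Mul(Rational(1, 59), 29) = Rational(29, 59)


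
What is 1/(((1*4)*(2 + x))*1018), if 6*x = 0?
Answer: 1/8144 ≈ 0.00012279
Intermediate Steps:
x = 0 (x = (⅙)*0 = 0)
1/(((1*4)*(2 + x))*1018) = 1/(((1*4)*(2 + 0))*1018) = 1/((4*2)*1018) = 1/(8*1018) = 1/8144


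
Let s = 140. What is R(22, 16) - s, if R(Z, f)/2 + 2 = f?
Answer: -112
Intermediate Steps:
R(Z, f) = -4 + 2*f
R(22, 16) - s = (-4 + 2*16) - 1*140 = (-4 + 32) - 140 = 28 - 140 = -112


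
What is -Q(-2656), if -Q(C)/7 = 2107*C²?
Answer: 104044401664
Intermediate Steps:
Q(C) = -14749*C²
-Q(-2656) = -(-14749)*(-2656)² = -(-14749)*7054336 = -1*(-104044401664) = 104044401664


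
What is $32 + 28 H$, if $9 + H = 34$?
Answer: $732$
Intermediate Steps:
$H = 25$ ($H = -9 + 34 = 25$)
$32 + 28 H = 32 + 28 \cdot 25 = 32 + 700 = 732$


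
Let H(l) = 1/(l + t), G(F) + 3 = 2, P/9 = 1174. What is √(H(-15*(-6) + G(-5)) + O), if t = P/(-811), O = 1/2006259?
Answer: √201133148017911956754/123611635767 ≈ 0.11473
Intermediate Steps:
P = 10566 (P = 9*1174 = 10566)
G(F) = -1 (G(F) = -3 + 2 = -1)
O = 1/2006259 ≈ 4.9844e-7
t = -10566/811 (t = 10566/(-811) = 10566*(-1/811) = -10566/811 ≈ -13.028)
H(l) = 1/(-10566/811 + l) (H(l) = 1/(l - 10566/811) = 1/(-10566/811 + l))
√(H(-15*(-6) + G(-5)) + O) = √(811/(-10566 + 811*(-15*(-6) - 1)) + 1/2006259) = √(811/(-10566 + 811*(90 - 1)) + 1/2006259) = √(811/(-10566 + 811*89) + 1/2006259) = √(811/(-10566 + 72179) + 1/2006259) = √(811/61613 + 1/2006259) = √(1627137662/123611635767) = √201133148017911956754/123611635767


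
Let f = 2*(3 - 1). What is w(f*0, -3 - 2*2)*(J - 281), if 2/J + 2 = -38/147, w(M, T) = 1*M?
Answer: 0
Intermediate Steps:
f = 4 (f = 2*2 = 4)
w(M, T) = M
J = -147/166 (J = 2/(-2 - 38/147) = 2/(-332/147) = 2*(-147/332) = -147/166 ≈ -0.88554)
w(f*0, -3 - 2*2)*(J - 281) = (4*0)*(-147/166 - 281) = 0*(-46793/166) = 0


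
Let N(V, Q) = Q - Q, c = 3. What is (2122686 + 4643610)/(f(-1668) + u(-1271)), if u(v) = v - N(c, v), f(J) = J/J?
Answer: -3383148/635 ≈ -5327.8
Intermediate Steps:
N(V, Q) = 0
f(J) = 1
u(v) = v (u(v) = v - 1*0 = v + 0 = v)
(2122686 + 4643610)/(f(-1668) + u(-1271)) = (2122686 + 4643610)/(1 - 1271) = 6766296/(-1270) = 6766296*(-1/1270) = -3383148/635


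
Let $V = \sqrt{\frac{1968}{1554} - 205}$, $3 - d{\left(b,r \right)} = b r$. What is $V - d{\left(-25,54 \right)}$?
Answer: $-1353 + \frac{3 i \sqrt{1518517}}{259} \approx -1353.0 + 14.274 i$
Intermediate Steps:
$d{\left(b,r \right)} = 3 - b r$
$V = \frac{3 i \sqrt{1518517}}{259}$ ($V = \sqrt{1968 \cdot \frac{1}{1554} - 205} = \sqrt{\frac{328}{259} - 205} = \sqrt{- \frac{52767}{259}} = \frac{3 i \sqrt{1518517}}{259} \approx 14.274 i$)
$V - d{\left(-25,54 \right)} = \frac{3 i \sqrt{1518517}}{259} - \left(3 - \left(-25\right) 54\right) = \frac{3 i \sqrt{1518517}}{259} - \left(3 + 1350\right) = \frac{3 i \sqrt{1518517}}{259} - 1353 = -1353 + \frac{3 i \sqrt{1518517}}{259}$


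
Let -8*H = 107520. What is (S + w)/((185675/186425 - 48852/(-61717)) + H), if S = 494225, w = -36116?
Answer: -210832604781921/6184583449837 ≈ -34.090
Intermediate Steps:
H = -13440 (H = -⅛*107520 = -13440)
(S + w)/((185675/186425 - 48852/(-61717)) + H) = (494225 - 36116)/((185675/186425 - 48852/(-61717)) - 13440) = 458109/((185675*(1/186425) - 48852*(-1/61717)) - 13440) = 458109/((7427/7457 + 48852/61717) - 13440) = 458109/(822661523/460223669 - 13440) = 458109/(-6184583449837/460223669) = 458109*(-460223669/6184583449837) = -210832604781921/6184583449837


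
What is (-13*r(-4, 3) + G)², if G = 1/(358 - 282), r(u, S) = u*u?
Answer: 249861249/5776 ≈ 43259.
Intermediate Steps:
r(u, S) = u²
G = 1/76 ≈ 0.013158
(-13*r(-4, 3) + G)² = (-13*(-4)² + 1/76)² = (-13*16 + 1/76)² = (-208 + 1/76)² = (-15807/76)² = 249861249/5776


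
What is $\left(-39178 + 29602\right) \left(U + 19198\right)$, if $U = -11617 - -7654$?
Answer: $-145890360$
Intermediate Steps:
$U = -3963$ ($U = -11617 + 7654 = -3963$)
$\left(-39178 + 29602\right) \left(U + 19198\right) = \left(-39178 + 29602\right) \left(-3963 + 19198\right) = \left(-9576\right) 15235 = -145890360$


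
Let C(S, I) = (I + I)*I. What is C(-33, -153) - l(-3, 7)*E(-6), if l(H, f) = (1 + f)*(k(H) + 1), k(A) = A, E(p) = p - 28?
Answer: 46274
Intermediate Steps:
E(p) = -28 + p
C(S, I) = 2*I² (C(S, I) = (2*I)*I = 2*I²)
l(H, f) = (1 + H)*(1 + f) (l(H, f) = (1 + f)*(H + 1) = (1 + f)*(1 + H) = (1 + H)*(1 + f))
C(-33, -153) - l(-3, 7)*E(-6) = 2*(-153)² - (1 - 3 + 7 - 3*7)*(-28 - 6) = 2*23409 - (1 - 3 + 7 - 21)*(-34) = 46818 - (-16)*(-34) = 46818 - 1*544 = 46818 - 544 = 46274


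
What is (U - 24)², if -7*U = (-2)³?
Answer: 25600/49 ≈ 522.45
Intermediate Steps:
U = 8/7 (U = -⅐*(-2)³ = -⅐*(-8) = 8/7 ≈ 1.1429)
(U - 24)² = (8/7 - 24)² = (-160/7)² = 25600/49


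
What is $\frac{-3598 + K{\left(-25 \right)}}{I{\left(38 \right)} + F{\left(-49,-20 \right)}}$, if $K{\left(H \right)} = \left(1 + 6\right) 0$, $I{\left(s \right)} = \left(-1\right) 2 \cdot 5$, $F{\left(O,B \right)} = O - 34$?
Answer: $\frac{3598}{93} \approx 38.688$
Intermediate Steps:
$F{\left(O,B \right)} = -34 + O$ ($F{\left(O,B \right)} = O - 34 = -34 + O$)
$I{\left(s \right)} = -10$ ($I{\left(s \right)} = \left(-2\right) 5 = -10$)
$K{\left(H \right)} = 0$ ($K{\left(H \right)} = 7 \cdot 0 = 0$)
$\frac{-3598 + K{\left(-25 \right)}}{I{\left(38 \right)} + F{\left(-49,-20 \right)}} = \frac{-3598 + 0}{-10 - 83} = - \frac{3598}{-10 - 83} = - \frac{3598}{-93} = \left(-3598\right) \left(- \frac{1}{93}\right) = \frac{3598}{93}$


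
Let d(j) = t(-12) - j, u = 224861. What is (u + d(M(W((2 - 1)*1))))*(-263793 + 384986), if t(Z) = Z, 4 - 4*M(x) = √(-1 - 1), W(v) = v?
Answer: 27250003664 + 121193*I*√2/4 ≈ 2.725e+10 + 42848.0*I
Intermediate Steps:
M(x) = 1 - I*√2/4 (M(x) = 1 - √(-1 - 1)/4 = 1 - I*√2/4)
d(j) = -12 - j
(u + d(M(W((2 - 1)*1))))*(-263793 + 384986) = (224861 + (-12 - (1 - I*√2/4)))*(-263793 + 384986) = (224861 + (-12 + (-1 + I*√2/4)))*121193 = (224861 + (-13 + I*√2/4))*121193 = (224848 + I*√2/4)*121193 = 27250003664 + 121193*I*√2/4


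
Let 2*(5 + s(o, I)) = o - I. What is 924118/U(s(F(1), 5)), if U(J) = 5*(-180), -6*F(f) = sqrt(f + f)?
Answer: -462059/450 ≈ -1026.8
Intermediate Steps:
F(f) = -sqrt(2)*sqrt(f)/6 (F(f) = -sqrt(f + f)/6 = -sqrt(2)*sqrt(f)/6)
s(o, I) = -5 + o/2 - I/2 (s(o, I) = -5 + (o - I)/2 = -5 + (o/2 - I/2) = -5 + o/2 - I/2)
U(J) = -900
924118/U(s(F(1), 5)) = 924118/(-900) = 924118*(-1/900) = -462059/450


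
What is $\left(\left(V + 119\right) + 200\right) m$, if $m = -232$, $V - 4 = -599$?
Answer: $64032$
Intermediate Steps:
$V = -595$ ($V = 4 - 599 = -595$)
$\left(\left(V + 119\right) + 200\right) m = \left(\left(-595 + 119\right) + 200\right) \left(-232\right) = \left(-476 + 200\right) \left(-232\right) = \left(-276\right) \left(-232\right) = 64032$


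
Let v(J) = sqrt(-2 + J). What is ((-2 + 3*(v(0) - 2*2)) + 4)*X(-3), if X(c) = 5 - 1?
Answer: -40 + 12*I*sqrt(2) ≈ -40.0 + 16.971*I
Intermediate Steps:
X(c) = 4
((-2 + 3*(v(0) - 2*2)) + 4)*X(-3) = ((-2 + 3*(sqrt(-2 + 0) - 2*2)) + 4)*4 = ((-2 + 3*(sqrt(-2) - 4)) + 4)*4 = ((-2 + 3*(I*sqrt(2) - 4)) + 4)*4 = ((-2 + 3*(-4 + I*sqrt(2))) + 4)*4 = ((-2 + (-12 + 3*I*sqrt(2))) + 4)*4 = ((-14 + 3*I*sqrt(2)) + 4)*4 = (-10 + 3*I*sqrt(2))*4 = -40 + 12*I*sqrt(2)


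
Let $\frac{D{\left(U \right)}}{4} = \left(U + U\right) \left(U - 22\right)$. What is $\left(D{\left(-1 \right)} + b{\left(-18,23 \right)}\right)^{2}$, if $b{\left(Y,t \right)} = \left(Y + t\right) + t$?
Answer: $44944$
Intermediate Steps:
$b{\left(Y,t \right)} = Y + 2 t$
$D{\left(U \right)} = 8 U \left(-22 + U\right)$ ($D{\left(U \right)} = 4 \left(U + U\right) \left(U - 22\right) = 4 \cdot 2 U \left(-22 + U\right) = 8 U \left(-22 + U\right)$)
$\left(D{\left(-1 \right)} + b{\left(-18,23 \right)}\right)^{2} = \left(8 \left(-1\right) \left(-22 - 1\right) + \left(-18 + 2 \cdot 23\right)\right)^{2} = \left(8 \left(-1\right) \left(-23\right) + \left(-18 + 46\right)\right)^{2} = \left(184 + 28\right)^{2} = 212^{2} = 44944$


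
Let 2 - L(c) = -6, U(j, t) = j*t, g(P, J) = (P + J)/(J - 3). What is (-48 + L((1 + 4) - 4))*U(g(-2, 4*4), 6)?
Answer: -3360/13 ≈ -258.46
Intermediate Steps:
g(P, J) = (J + P)/(-3 + J)
L(c) = 8 (L(c) = 2 - 1*(-6) = 2 + 6 = 8)
(-48 + L((1 + 4) - 4))*U(g(-2, 4*4), 6) = (-48 + 8)*(((4*4 - 2)/(-3 + 4*4))*6) = -40*(16 - 2)/(-3 + 16)*6 = -40*14/13*6 = -40*(1/13)*14*6 = -560*6/13 = -40*84/13 = -3360/13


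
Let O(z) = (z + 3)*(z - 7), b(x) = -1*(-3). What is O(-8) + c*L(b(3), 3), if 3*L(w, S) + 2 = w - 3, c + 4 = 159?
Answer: -85/3 ≈ -28.333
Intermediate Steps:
c = 155 (c = -4 + 159 = 155)
b(x) = 3
O(z) = (-7 + z)*(3 + z) (O(z) = (3 + z)*(-7 + z) = (-7 + z)*(3 + z))
L(w, S) = -5/3 + w/3 (L(w, S) = -⅔ + (w - 3)/3 = -⅔ + (-3 + w)/3 = -⅔ + (-1 + w/3) = -5/3 + w/3)
O(-8) + c*L(b(3), 3) = (-21 + (-8)² - 4*(-8)) + 155*(-5/3 + (⅓)*3) = (-21 + 64 + 32) + 155*(-5/3 + 1) = 75 + 155*(-⅔) = 75 - 310/3 = -85/3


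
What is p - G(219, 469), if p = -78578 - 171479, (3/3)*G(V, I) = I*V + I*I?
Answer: -572729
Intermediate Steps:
G(V, I) = I**2 + I*V (G(V, I) = I*V + I*I = I*V + I**2 = I**2 + I*V)
p = -250057
p - G(219, 469) = -250057 - 469*(469 + 219) = -250057 - 469*688 = -250057 - 1*322672 = -250057 - 322672 = -572729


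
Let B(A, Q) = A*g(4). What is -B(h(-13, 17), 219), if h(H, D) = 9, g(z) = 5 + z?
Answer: -81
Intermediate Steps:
B(A, Q) = 9*A (B(A, Q) = A*(5 + 4) = A*9 = 9*A)
-B(h(-13, 17), 219) = -9*9 = -1*81 = -81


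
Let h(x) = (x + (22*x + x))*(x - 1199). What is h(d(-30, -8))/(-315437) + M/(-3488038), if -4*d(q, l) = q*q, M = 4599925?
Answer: -28272603547025/1100256242606 ≈ -25.696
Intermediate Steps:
d(q, l) = -q²/4 (d(q, l) = -q*q/4 = -q²/4)
h(x) = 24*x*(-1199 + x) (h(x) = (x + 23*x)*(-1199 + x) = (24*x)*(-1199 + x) = 24*x*(-1199 + x))
h(d(-30, -8))/(-315437) + M/(-3488038) = (24*(-¼*(-30)²)*(-1199 - ¼*(-30)²))/(-315437) + 4599925/(-3488038) = (24*(-¼*900)*(-1199 - ¼*900))*(-1/315437) + 4599925*(-1/3488038) = (24*(-225)*(-1199 - 225))*(-1/315437) - 4599925/3488038 = (24*(-225)*(-1424))*(-1/315437) - 4599925/3488038 = 7689600*(-1/315437) - 4599925/3488038 = -7689600/315437 - 4599925/3488038 = -28272603547025/1100256242606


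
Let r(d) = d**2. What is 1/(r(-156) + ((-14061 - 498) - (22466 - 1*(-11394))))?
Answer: -1/24083 ≈ -4.1523e-5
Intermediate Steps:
1/(r(-156) + ((-14061 - 498) - (22466 - 1*(-11394)))) = 1/((-156)**2 + ((-14061 - 498) - (22466 - 1*(-11394)))) = 1/(24336 + (-14559 - (22466 + 11394))) = 1/(24336 + (-14559 - 1*33860)) = 1/(24336 + (-14559 - 33860)) = 1/(24336 - 48419) = 1/(-24083) = -1/24083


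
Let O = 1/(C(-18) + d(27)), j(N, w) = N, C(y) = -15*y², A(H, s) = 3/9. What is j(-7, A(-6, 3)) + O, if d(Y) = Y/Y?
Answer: -34014/4859 ≈ -7.0002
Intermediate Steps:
A(H, s) = ⅓ (A(H, s) = 3*(⅑) = ⅓)
d(Y) = 1
O = -1/4859 (O = 1/(-15*(-18)² + 1) = 1/(-15*324 + 1) = 1/(-4860 + 1) = 1/(-4859) = -1/4859 ≈ -0.00020580)
j(-7, A(-6, 3)) + O = -7 - 1/4859 = -34014/4859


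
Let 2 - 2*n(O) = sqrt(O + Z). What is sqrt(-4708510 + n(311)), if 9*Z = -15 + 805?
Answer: sqrt(-169506324 - 6*sqrt(3589))/6 ≈ 2169.9*I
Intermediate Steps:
Z = 790/9 (Z = (-15 + 805)/9 = (1/9)*790 = 790/9 ≈ 87.778)
n(O) = 1 - sqrt(790/9 + O)/2 (n(O) = 1 - sqrt(O + 790/9)/2 = 1 - sqrt(790/9 + O)/2)
sqrt(-4708510 + n(311)) = sqrt(-4708510 + (1 - sqrt(790 + 9*311)/6)) = sqrt(-4708510 + (1 - sqrt(790 + 2799)/6)) = sqrt(-4708510 + (1 - sqrt(3589)/6)) = sqrt(-4708509 - sqrt(3589)/6)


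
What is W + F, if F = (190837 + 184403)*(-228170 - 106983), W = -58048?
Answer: -125762869768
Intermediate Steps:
F = -125762811720 (F = 375240*(-335153) = -125762811720)
W + F = -58048 - 125762811720 = -125762869768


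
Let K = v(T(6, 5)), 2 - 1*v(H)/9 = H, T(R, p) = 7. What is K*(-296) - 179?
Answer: 13141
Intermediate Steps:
v(H) = 18 - 9*H
K = -45 (K = 18 - 9*7 = 18 - 63 = -45)
K*(-296) - 179 = -45*(-296) - 179 = 13320 - 179 = 13141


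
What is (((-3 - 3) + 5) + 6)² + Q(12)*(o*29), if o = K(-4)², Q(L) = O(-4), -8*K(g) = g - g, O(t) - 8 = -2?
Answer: 25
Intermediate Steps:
O(t) = 6 (O(t) = 8 - 2 = 6)
K(g) = 0 (K(g) = -(g - g)/8 = -⅛*0 = 0)
Q(L) = 6
o = 0 (o = 0² = 0)
(((-3 - 3) + 5) + 6)² + Q(12)*(o*29) = (((-3 - 3) + 5) + 6)² + 6*(0*29) = ((-6 + 5) + 6)² + 6*0 = (-1 + 6)² + 0 = 5² + 0 = 25 + 0 = 25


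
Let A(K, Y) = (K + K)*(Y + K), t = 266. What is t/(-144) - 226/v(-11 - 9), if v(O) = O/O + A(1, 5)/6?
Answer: -5557/72 ≈ -77.181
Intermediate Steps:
A(K, Y) = 2*K*(K + Y) (A(K, Y) = (2*K)*(K + Y) = 2*K*(K + Y))
v(O) = 3 (v(O) = O/O + (2*1*(1 + 5))/6 = 1 + (2*1*6)*(⅙) = 1 + 12*(⅙) = 1 + 2 = 3)
t/(-144) - 226/v(-11 - 9) = 266/(-144) - 226/3 = 266*(-1/144) - 226*⅓ = -133/72 - 226/3 = -5557/72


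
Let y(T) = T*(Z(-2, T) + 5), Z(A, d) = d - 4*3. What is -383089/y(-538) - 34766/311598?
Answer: -64781752541/45681824790 ≈ -1.4181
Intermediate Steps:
Z(A, d) = -12 + d (Z(A, d) = d - 12 = -12 + d)
y(T) = T*(-7 + T) (y(T) = T*((-12 + T) + 5) = T*(-7 + T))
-383089/y(-538) - 34766/311598 = -383089*(-1/(538*(-7 - 538))) - 34766/311598 = -383089/((-538*(-545))) - 34766*1/311598 = -383089/293210 - 17383/155799 = -64781752541/45681824790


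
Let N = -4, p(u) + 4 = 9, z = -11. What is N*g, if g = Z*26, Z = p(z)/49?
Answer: -520/49 ≈ -10.612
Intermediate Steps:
p(u) = 5 (p(u) = -4 + 9 = 5)
Z = 5/49 ≈ 0.10204
g = 130/49 (g = (5/49)*26 = 130/49 ≈ 2.6531)
N*g = -4*130/49 = -520/49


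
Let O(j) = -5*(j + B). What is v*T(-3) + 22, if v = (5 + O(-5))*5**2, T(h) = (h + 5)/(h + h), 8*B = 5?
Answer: -4847/24 ≈ -201.96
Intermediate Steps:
B = 5/8 (B = (1/8)*5 = 5/8 ≈ 0.62500)
T(h) = (5 + h)/(2*h) (T(h) = (5 + h)/((2*h)) = (5 + h)*(1/(2*h)) = (5 + h)/(2*h))
O(j) = -25/8 - 5*j (O(j) = -5*(j + 5/8) = -5*(5/8 + j) = -25/8 - 5*j)
v = 5375/8 (v = (5 + (-25/8 - 5*(-5)))*5**2 = (5 + (-25/8 + 25))*25 = (5 + 175/8)*25 = (215/8)*25 = 5375/8 ≈ 671.88)
v*T(-3) + 22 = 5375*((1/2)*(5 - 3)/(-3))/8 + 22 = 5375*((1/2)*(-1/3)*2)/8 + 22 = (5375/8)*(-1/3) + 22 = -5375/24 + 22 = -4847/24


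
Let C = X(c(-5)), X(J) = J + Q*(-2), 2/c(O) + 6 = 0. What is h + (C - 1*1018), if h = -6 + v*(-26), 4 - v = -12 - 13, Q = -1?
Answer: -5329/3 ≈ -1776.3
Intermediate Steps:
c(O) = -⅓ (c(O) = 2/(-6 + 0) = 2/(-6) = 2*(-⅙) = -⅓)
v = 29 (v = 4 - (-12 - 13) = 4 - 1*(-25) = 4 + 25 = 29)
h = -760 (h = -6 + 29*(-26) = -6 - 754 = -760)
X(J) = 2 + J (X(J) = J - 1*(-2) = J + 2 = 2 + J)
C = 5/3 (C = 2 - ⅓ = 5/3 ≈ 1.6667)
h + (C - 1*1018) = -760 + (5/3 - 1*1018) = -760 + (5/3 - 1018) = -760 - 3049/3 = -5329/3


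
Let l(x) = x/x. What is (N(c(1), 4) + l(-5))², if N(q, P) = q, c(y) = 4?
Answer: 25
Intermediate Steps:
l(x) = 1
(N(c(1), 4) + l(-5))² = (4 + 1)² = 5² = 25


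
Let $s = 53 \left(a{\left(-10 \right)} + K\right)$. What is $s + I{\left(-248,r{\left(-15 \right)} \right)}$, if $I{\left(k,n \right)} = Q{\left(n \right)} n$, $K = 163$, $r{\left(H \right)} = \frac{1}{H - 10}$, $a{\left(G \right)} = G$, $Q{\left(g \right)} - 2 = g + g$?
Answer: $\frac{5068077}{625} \approx 8108.9$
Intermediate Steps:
$Q{\left(g \right)} = 2 + 2 g$ ($Q{\left(g \right)} = 2 + \left(g + g\right) = 2 + 2 g$)
$r{\left(H \right)} = \frac{1}{-10 + H}$
$s = 8109$ ($s = 53 \left(-10 + 163\right) = 53 \cdot 153 = 8109$)
$I{\left(k,n \right)} = n \left(2 + 2 n\right)$ ($I{\left(k,n \right)} = \left(2 + 2 n\right) n = n \left(2 + 2 n\right)$)
$s + I{\left(-248,r{\left(-15 \right)} \right)} = 8109 + \frac{2 \left(1 + \frac{1}{-10 - 15}\right)}{-10 - 15} = 8109 + \frac{2 \left(1 + \frac{1}{-25}\right)}{-25} = 8109 + 2 \left(- \frac{1}{25}\right) \left(1 - \frac{1}{25}\right) = 8109 + 2 \left(- \frac{1}{25}\right) \frac{24}{25} = 8109 - \frac{48}{625} = \frac{5068077}{625}$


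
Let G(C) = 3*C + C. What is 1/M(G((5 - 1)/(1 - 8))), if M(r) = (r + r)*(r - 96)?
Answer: 49/22016 ≈ 0.0022257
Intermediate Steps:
G(C) = 4*C
M(r) = 2*r*(-96 + r) (M(r) = (2*r)*(-96 + r) = 2*r*(-96 + r))
1/M(G((5 - 1)/(1 - 8))) = 1/(2*(4*((5 - 1)/(1 - 8)))*(-96 + 4*((5 - 1)/(1 - 8)))) = 1/(2*(4*(4/(-7)))*(-96 + 4*(4/(-7)))) = 1/(2*(4*(4*(-⅐)))*(-96 + 4*(4*(-⅐)))) = 1/(2*(4*(-4/7))*(-96 + 4*(-4/7))) = 1/(2*(-16/7)*(-96 - 16/7)) = 1/(2*(-16/7)*(-688/7)) = 1/(22016/49) = 49/22016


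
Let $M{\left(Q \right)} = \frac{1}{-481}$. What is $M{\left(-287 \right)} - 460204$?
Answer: $- \frac{221358125}{481} \approx -4.602 \cdot 10^{5}$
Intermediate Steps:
$M{\left(Q \right)} = - \frac{1}{481}$
$M{\left(-287 \right)} - 460204 = - \frac{1}{481} - 460204 = - \frac{221358125}{481}$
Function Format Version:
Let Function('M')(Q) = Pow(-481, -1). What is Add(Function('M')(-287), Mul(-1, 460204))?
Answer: Rational(-221358125, 481) ≈ -4.6020e+5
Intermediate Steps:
Function('M')(Q) = Rational(-1, 481)
Add(Function('M')(-287), Mul(-1, 460204)) = Add(Rational(-1, 481), Mul(-1, 460204)) = Add(Rational(-1, 481), -460204) = Rational(-221358125, 481)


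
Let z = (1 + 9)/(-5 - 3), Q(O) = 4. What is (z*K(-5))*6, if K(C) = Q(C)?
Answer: -30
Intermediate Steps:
K(C) = 4
z = -5/4 (z = 10/(-8) = 10*(-⅛) = -5/4 ≈ -1.2500)
(z*K(-5))*6 = -5/4*4*6 = -5*6 = -30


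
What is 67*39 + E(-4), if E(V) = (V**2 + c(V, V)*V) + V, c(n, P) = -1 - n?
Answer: 2613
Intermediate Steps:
E(V) = V + V**2 + V*(-1 - V) (E(V) = (V**2 + (-1 - V)*V) + V = (V**2 + V*(-1 - V)) + V = V + V**2 + V*(-1 - V))
67*39 + E(-4) = 67*39 + 0 = 2613 + 0 = 2613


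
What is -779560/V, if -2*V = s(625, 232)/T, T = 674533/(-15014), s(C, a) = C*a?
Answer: -13145973637/27212875 ≈ -483.08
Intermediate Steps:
T = -674533/15014 (T = 674533*(-1/15014) = -674533/15014 ≈ -44.927)
V = 1088515000/674533 (V = -625*232/(2*(-674533/15014)) = -72500*(-15014)/674533 = -1/2*(-2177030000/674533) = 1088515000/674533 ≈ 1613.7)
-779560/V = -779560/1088515000/674533 = -779560*674533/1088515000 = -13145973637/27212875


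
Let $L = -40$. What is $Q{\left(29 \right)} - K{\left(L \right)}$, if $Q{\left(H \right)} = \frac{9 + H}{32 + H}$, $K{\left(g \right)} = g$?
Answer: $\frac{2478}{61} \approx 40.623$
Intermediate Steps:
$Q{\left(H \right)} = \frac{9 + H}{32 + H}$
$Q{\left(29 \right)} - K{\left(L \right)} = \frac{9 + 29}{32 + 29} - -40 = \frac{1}{61} \cdot 38 + 40 = \frac{38}{61} + 40 = \frac{2478}{61}$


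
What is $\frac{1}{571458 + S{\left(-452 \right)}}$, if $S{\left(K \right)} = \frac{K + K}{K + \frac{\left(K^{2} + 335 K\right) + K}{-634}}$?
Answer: $\frac{375}{214297384} \approx 1.7499 \cdot 10^{-6}$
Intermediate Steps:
$S{\left(K \right)} = \frac{2 K}{- \frac{K^{2}}{634} + \frac{149 K}{317}}$ ($S{\left(K \right)} = \frac{2 K}{K + \left(K^{2} + 336 K\right) \left(- \frac{1}{634}\right)} = \frac{2 K}{K - \left(\frac{K^{2}}{634} + \frac{168 K}{317}\right)} = \frac{2 K}{- \frac{K^{2}}{634} + \frac{149 K}{317}}$)
$\frac{1}{571458 + S{\left(-452 \right)}} = \frac{1}{571458 - \frac{1268}{-298 - 452}} = \frac{1}{571458 - \frac{1268}{-750}} = \frac{1}{571458 - - \frac{634}{375}} = \frac{1}{571458 + \frac{634}{375}} = \frac{1}{\frac{214297384}{375}} = \frac{375}{214297384}$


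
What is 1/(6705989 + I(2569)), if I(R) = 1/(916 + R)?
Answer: 3485/23370371666 ≈ 1.4912e-7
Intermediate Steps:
1/(6705989 + I(2569)) = 1/(6705989 + 1/(916 + 2569)) = 1/(6705989 + 1/3485) = 1/(23370371666/3485) = 3485/23370371666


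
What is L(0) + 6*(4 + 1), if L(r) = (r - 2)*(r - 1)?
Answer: 32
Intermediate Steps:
L(r) = (-1 + r)*(-2 + r) (L(r) = (-2 + r)*(-1 + r) = (-1 + r)*(-2 + r))
L(0) + 6*(4 + 1) = (2 + 0² - 3*0) + 6*(4 + 1) = (2 + 0 + 0) + 6*5 = 2 + 30 = 32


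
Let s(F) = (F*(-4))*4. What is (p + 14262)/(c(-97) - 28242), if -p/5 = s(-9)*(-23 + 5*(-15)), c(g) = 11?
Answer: -84822/28231 ≈ -3.0046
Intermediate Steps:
s(F) = -16*F (s(F) = -4*F*4 = -16*F)
p = 70560 (p = -5*(-16*(-9))*(-23 + 5*(-15)) = -720*(-23 - 75) = -720*(-98) = -5*(-14112) = 70560)
(p + 14262)/(c(-97) - 28242) = (70560 + 14262)/(11 - 28242) = 84822/(-28231) = 84822*(-1/28231) = -84822/28231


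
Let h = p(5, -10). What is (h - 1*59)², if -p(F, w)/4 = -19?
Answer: 289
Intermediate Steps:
p(F, w) = 76 (p(F, w) = -4*(-19) = 76)
h = 76
(h - 1*59)² = (76 - 1*59)² = (76 - 59)² = 17² = 289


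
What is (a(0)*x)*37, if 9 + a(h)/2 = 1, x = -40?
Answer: 23680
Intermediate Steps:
a(h) = -16 (a(h) = -18 + 2*1 = -18 + 2 = -16)
(a(0)*x)*37 = -16*(-40)*37 = 640*37 = 23680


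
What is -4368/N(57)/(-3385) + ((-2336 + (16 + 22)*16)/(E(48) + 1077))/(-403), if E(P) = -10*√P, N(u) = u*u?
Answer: 2500113427184/568854775359195 + 23040*√3/155172329 ≈ 0.0046522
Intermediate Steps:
N(u) = u²
-4368/N(57)/(-3385) + ((-2336 + (16 + 22)*16)/(E(48) + 1077))/(-403) = -4368/(57²)/(-3385) + ((-2336 + (16 + 22)*16)/(-40*√3 + 1077))/(-403) = -4368/3249*(-1/3385) + ((-2336 + 38*16)/(-40*√3 + 1077))*(-1/403) = -4368*1/3249*(-1/3385) + ((-2336 + 608)/(-40*√3 + 1077))*(-1/403) = -1456/1083*(-1/3385) - 1728/(1077 - 40*√3)*(-1/403) = 1456/3665955 + 1728/(403*(1077 - 40*√3))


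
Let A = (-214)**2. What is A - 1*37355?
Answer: 8441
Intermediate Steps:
A = 45796
A - 1*37355 = 45796 - 1*37355 = 45796 - 37355 = 8441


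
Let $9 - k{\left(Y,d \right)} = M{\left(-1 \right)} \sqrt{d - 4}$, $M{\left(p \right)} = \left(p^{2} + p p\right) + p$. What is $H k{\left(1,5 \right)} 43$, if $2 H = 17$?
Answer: $2924$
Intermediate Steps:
$H = \frac{17}{2}$ ($H = \frac{1}{2} \cdot 17 = \frac{17}{2} \approx 8.5$)
$M{\left(p \right)} = p + 2 p^{2}$ ($M{\left(p \right)} = \left(p^{2} + p^{2}\right) + p = 2 p^{2} + p = p + 2 p^{2}$)
$k{\left(Y,d \right)} = 9 - \sqrt{-4 + d}$ ($k{\left(Y,d \right)} = 9 - - (1 + 2 \left(-1\right)) \sqrt{d - 4} = 9 - - (1 - 2) \sqrt{-4 + d} = 9 - \left(-1\right) \left(-1\right) \sqrt{-4 + d} = 9 - 1 \sqrt{-4 + d} = 9 - \sqrt{-4 + d}$)
$H k{\left(1,5 \right)} 43 = \frac{17 \left(9 - \sqrt{-4 + 5}\right)}{2} \cdot 43 = \frac{17 \left(9 - \sqrt{1}\right)}{2} \cdot 43 = \frac{17 \left(9 - 1\right)}{2} \cdot 43 = \frac{17}{2} \cdot 8 \cdot 43 = 68 \cdot 43 = 2924$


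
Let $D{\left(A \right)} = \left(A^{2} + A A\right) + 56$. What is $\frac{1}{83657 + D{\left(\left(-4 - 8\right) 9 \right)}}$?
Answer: $\frac{1}{107041} \approx 9.3422 \cdot 10^{-6}$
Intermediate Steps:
$D{\left(A \right)} = 56 + 2 A^{2}$ ($D{\left(A \right)} = \left(A^{2} + A^{2}\right) + 56 = 2 A^{2} + 56 = 56 + 2 A^{2}$)
$\frac{1}{83657 + D{\left(\left(-4 - 8\right) 9 \right)}} = \frac{1}{83657 + \left(56 + 2 \left(\left(-4 - 8\right) 9\right)^{2}\right)} = \frac{1}{83657 + \left(56 + 2 \left(\left(-12\right) 9\right)^{2}\right)} = \frac{1}{83657 + \left(56 + 2 \left(-108\right)^{2}\right)} = \frac{1}{83657 + \left(56 + 2 \cdot 11664\right)} = \frac{1}{83657 + \left(56 + 23328\right)} = \frac{1}{83657 + 23384} = \frac{1}{107041}$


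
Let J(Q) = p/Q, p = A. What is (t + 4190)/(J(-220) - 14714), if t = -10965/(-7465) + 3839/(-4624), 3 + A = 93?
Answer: -318236895735/1117411520072 ≈ -0.28480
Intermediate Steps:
A = 90 (A = -3 + 93 = 90)
p = 90
J(Q) = 90/Q
t = 4408805/6903632 (t = -10965*(-1/7465) + 3839*(-1/4624) = 2193/1493 - 3839/4624 = 4408805/6903632 ≈ 0.63862)
(t + 4190)/(J(-220) - 14714) = (4408805/6903632 + 4190)/(90/(-220) - 14714) = 28930626885/(6903632*(90*(-1/220) - 14714)) = 28930626885/(6903632*(-9/22 - 14714)) = 28930626885/(6903632*(-323717/22)) = (28930626885/6903632)*(-22/323717) = -318236895735/1117411520072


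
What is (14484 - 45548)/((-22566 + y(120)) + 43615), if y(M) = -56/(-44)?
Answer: -341704/231553 ≈ -1.4757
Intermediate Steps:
y(M) = 14/11 (y(M) = -56*(-1/44) = 14/11)
(14484 - 45548)/((-22566 + y(120)) + 43615) = (14484 - 45548)/((-22566 + 14/11) + 43615) = -31064/(-248212/11 + 43615) = -31064/231553/11 = -31064*11/231553 = -341704/231553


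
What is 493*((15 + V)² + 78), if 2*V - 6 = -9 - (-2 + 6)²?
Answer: 213469/4 ≈ 53367.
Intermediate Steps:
V = -19/2 (V = 3 + (-9 - (-2 + 6)²)/2 = 3 + (-9 - 1*4²)/2 = 3 + (-9 - 1*16)/2 = 3 + (-9 - 16)/2 = 3 + (½)*(-25) = 3 - 25/2 = -19/2 ≈ -9.5000)
493*((15 + V)² + 78) = 493*((15 - 19/2)² + 78) = 493*((11/2)² + 78) = 493*(121/4 + 78) = 493*(433/4) = 213469/4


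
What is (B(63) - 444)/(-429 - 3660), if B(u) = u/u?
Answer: 443/4089 ≈ 0.10834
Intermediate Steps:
B(u) = 1
(B(63) - 444)/(-429 - 3660) = (1 - 444)/(-429 - 3660) = -443/(-4089) = -443*(-1/4089) = 443/4089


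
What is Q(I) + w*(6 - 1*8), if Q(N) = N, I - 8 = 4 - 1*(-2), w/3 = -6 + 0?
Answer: 50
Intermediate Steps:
w = -18 (w = 3*(-6 + 0) = 3*(-6) = -18)
I = 14 (I = 8 + (4 - 1*(-2)) = 8 + (4 + 2) = 8 + 6 = 14)
Q(I) + w*(6 - 1*8) = 14 - 18*(6 - 1*8) = 14 - 18*(6 - 8) = 14 - 18*(-2) = 14 + 36 = 50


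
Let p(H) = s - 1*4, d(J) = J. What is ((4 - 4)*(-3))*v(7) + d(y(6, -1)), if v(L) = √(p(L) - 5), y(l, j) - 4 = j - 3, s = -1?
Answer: 0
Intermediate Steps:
y(l, j) = 1 + j (y(l, j) = 4 + (j - 3) = 4 + (-3 + j) = 1 + j)
p(H) = -5 (p(H) = -1 - 1*4 = -1 - 4 = -5)
v(L) = I*√10 (v(L) = √(-5 - 5) = √(-10) = I*√10)
((4 - 4)*(-3))*v(7) + d(y(6, -1)) = ((4 - 4)*(-3))*(I*√10) + (1 - 1) = (0*(-3))*(I*√10) + 0 = 0*(I*√10) + 0 = 0 + 0 = 0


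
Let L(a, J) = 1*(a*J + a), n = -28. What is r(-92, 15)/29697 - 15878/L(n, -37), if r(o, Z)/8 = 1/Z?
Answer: -130980119/8315160 ≈ -15.752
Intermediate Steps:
r(o, Z) = 8/Z
L(a, J) = a + J*a (L(a, J) = 1*(J*a + a) = 1*(a + J*a) = a + J*a)
r(-92, 15)/29697 - 15878/L(n, -37) = (8/15)/29697 - 15878*(-1/(28*(1 - 37))) = (8*(1/15))*(1/29697) - 15878/((-28*(-36))) = (8/15)*(1/29697) - 15878/1008 = 8/445455 - 15878*1/1008 = 8/445455 - 7939/504 = -130980119/8315160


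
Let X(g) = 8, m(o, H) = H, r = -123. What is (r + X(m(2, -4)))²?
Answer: 13225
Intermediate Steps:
(r + X(m(2, -4)))² = (-123 + 8)² = (-115)² = 13225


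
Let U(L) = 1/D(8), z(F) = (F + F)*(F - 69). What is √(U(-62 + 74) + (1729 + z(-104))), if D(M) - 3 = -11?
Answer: √603406/4 ≈ 194.20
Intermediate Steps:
D(M) = -8 (D(M) = 3 - 11 = -8)
z(F) = 2*F*(-69 + F) (z(F) = (2*F)*(-69 + F) = 2*F*(-69 + F))
U(L) = -⅛ (U(L) = 1/(-8) = -⅛)
√(U(-62 + 74) + (1729 + z(-104))) = √(-⅛ + (1729 + 2*(-104)*(-69 - 104))) = √(-⅛ + (1729 + 2*(-104)*(-173))) = √(-⅛ + (1729 + 35984)) = √(-⅛ + 37713) = √(301703/8) = √603406/4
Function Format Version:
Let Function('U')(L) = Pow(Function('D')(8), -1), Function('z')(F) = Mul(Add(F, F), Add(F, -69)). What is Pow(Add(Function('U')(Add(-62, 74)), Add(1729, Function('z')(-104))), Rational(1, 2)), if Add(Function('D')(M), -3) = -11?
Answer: Mul(Rational(1, 4), Pow(603406, Rational(1, 2))) ≈ 194.20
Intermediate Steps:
Function('D')(M) = -8 (Function('D')(M) = Add(3, -11) = -8)
Function('z')(F) = Mul(2, F, Add(-69, F)) (Function('z')(F) = Mul(Mul(2, F), Add(-69, F)) = Mul(2, F, Add(-69, F)))
Function('U')(L) = Rational(-1, 8) (Function('U')(L) = Pow(-8, -1) = Rational(-1, 8))
Pow(Add(Function('U')(Add(-62, 74)), Add(1729, Function('z')(-104))), Rational(1, 2)) = Pow(Add(Rational(-1, 8), Add(1729, Mul(2, -104, Add(-69, -104)))), Rational(1, 2)) = Pow(Add(Rational(-1, 8), Add(1729, Mul(2, -104, -173))), Rational(1, 2)) = Pow(Add(Rational(-1, 8), Add(1729, 35984)), Rational(1, 2)) = Pow(Add(Rational(-1, 8), 37713), Rational(1, 2)) = Pow(Rational(301703, 8), Rational(1, 2)) = Mul(Rational(1, 4), Pow(603406, Rational(1, 2)))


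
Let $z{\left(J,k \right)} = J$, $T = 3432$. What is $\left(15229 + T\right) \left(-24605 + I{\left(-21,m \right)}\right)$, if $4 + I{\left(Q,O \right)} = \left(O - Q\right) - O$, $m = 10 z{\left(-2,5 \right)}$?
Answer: $-458836668$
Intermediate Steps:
$m = -20$ ($m = 10 \left(-2\right) = -20$)
$I{\left(Q,O \right)} = -4 - Q$ ($I{\left(Q,O \right)} = -4 + \left(\left(O - Q\right) - O\right) = -4 - Q$)
$\left(15229 + T\right) \left(-24605 + I{\left(-21,m \right)}\right) = \left(15229 + 3432\right) \left(-24605 - -17\right) = 18661 \left(-24605 + \left(-4 + 21\right)\right) = 18661 \left(-24605 + 17\right) = 18661 \left(-24588\right) = -458836668$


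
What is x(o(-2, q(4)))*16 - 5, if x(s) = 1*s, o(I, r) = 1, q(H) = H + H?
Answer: 11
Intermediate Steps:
q(H) = 2*H
x(s) = s
x(o(-2, q(4)))*16 - 5 = 1*16 - 5 = 16 - 5 = 11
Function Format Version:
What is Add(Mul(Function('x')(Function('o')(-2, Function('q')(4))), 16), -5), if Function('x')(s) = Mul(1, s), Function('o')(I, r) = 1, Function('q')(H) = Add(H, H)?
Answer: 11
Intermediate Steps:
Function('q')(H) = Mul(2, H)
Function('x')(s) = s
Add(Mul(Function('x')(Function('o')(-2, Function('q')(4))), 16), -5) = Add(Mul(1, 16), -5) = Add(16, -5) = 11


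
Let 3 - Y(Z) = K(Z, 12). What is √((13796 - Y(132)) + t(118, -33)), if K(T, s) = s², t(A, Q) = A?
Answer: √14055 ≈ 118.55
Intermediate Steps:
Y(Z) = -141 (Y(Z) = 3 - 1*12² = 3 - 1*144 = 3 - 144 = -141)
√((13796 - Y(132)) + t(118, -33)) = √((13796 - 1*(-141)) + 118) = √((13796 + 141) + 118) = √(13937 + 118) = √14055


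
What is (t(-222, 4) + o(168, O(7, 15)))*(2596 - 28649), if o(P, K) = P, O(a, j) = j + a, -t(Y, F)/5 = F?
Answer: -3855844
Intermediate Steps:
t(Y, F) = -5*F
O(a, j) = a + j
(t(-222, 4) + o(168, O(7, 15)))*(2596 - 28649) = (-5*4 + 168)*(2596 - 28649) = (-20 + 168)*(-26053) = 148*(-26053) = -3855844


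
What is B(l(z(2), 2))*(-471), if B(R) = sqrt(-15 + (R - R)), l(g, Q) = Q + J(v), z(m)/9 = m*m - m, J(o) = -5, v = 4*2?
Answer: -471*I*sqrt(15) ≈ -1824.2*I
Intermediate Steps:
v = 8
z(m) = -9*m + 9*m**2 (z(m) = 9*(m*m - m) = 9*(m**2 - m) = -9*m + 9*m**2)
l(g, Q) = -5 + Q (l(g, Q) = Q - 5 = -5 + Q)
B(R) = I*sqrt(15) (B(R) = sqrt(-15 + 0) = sqrt(-15) = I*sqrt(15))
B(l(z(2), 2))*(-471) = (I*sqrt(15))*(-471) = -471*I*sqrt(15)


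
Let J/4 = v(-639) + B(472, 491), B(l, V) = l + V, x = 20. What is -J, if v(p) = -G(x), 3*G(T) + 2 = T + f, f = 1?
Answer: -11480/3 ≈ -3826.7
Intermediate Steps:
B(l, V) = V + l
G(T) = -⅓ + T/3 (G(T) = -⅔ + (T + 1)/3 = -⅔ + (1 + T)/3 = -⅔ + (⅓ + T/3) = -⅓ + T/3)
v(p) = -19/3 (v(p) = -(-⅓ + (⅓)*20) = -(-⅓ + 20/3) = -1*19/3 = -19/3)
J = 11480/3 (J = 4*(-19/3 + (491 + 472)) = 4*(-19/3 + 963) = 4*(2870/3) = 11480/3 ≈ 3826.7)
-J = -1*11480/3 = -11480/3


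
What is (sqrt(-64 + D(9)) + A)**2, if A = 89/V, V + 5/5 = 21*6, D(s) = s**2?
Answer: 273546/15625 + 178*sqrt(17)/125 ≈ 23.378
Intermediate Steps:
V = 125 (V = -1 + 21*6 = -1 + 126 = 125)
A = 89/125 ≈ 0.71200
(sqrt(-64 + D(9)) + A)**2 = (sqrt(-64 + 9**2) + 89/125)**2 = (sqrt(-64 + 81) + 89/125)**2 = (sqrt(17) + 89/125)**2 = (89/125 + sqrt(17))**2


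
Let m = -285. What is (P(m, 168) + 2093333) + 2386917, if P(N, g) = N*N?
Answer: 4561475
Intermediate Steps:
P(N, g) = N²
(P(m, 168) + 2093333) + 2386917 = ((-285)² + 2093333) + 2386917 = (81225 + 2093333) + 2386917 = 2174558 + 2386917 = 4561475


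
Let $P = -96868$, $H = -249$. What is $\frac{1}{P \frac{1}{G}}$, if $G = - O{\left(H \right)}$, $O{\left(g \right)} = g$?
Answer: $- \frac{249}{96868} \approx -0.0025705$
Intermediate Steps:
$G = 249$ ($G = \left(-1\right) \left(-249\right) = 249$)
$\frac{1}{P \frac{1}{G}} = \frac{1}{\left(-96868\right) \frac{1}{249}} = \frac{1}{- \frac{96868}{249}} = - \frac{249}{96868}$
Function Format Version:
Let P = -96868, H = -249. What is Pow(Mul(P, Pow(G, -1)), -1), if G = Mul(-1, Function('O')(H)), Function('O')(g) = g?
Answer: Rational(-249, 96868) ≈ -0.0025705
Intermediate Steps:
G = 249 (G = Mul(-1, -249) = 249)
Pow(Mul(P, Pow(G, -1)), -1) = Pow(Mul(-96868, Pow(249, -1)), -1) = Pow(Mul(-96868, Rational(1, 249)), -1) = Pow(Rational(-96868, 249), -1) = Rational(-249, 96868)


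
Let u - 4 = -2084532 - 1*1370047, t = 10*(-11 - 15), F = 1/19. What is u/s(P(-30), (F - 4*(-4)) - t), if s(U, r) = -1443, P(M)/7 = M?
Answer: 1151525/481 ≈ 2394.0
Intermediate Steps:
P(M) = 7*M
F = 1/19 ≈ 0.052632
t = -260 (t = 10*(-26) = -260)
u = -3454575 (u = 4 + (-2084532 - 1*1370047) = 4 + (-2084532 - 1370047) = 4 - 3454579 = -3454575)
u/s(P(-30), (F - 4*(-4)) - t) = -3454575/(-1443) = -3454575*(-1/1443) = 1151525/481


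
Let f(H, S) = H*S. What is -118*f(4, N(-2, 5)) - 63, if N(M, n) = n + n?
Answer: -4783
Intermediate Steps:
N(M, n) = 2*n
-118*f(4, N(-2, 5)) - 63 = -472*2*5 - 63 = -472*10 - 63 = -118*40 - 63 = -4720 - 63 = -4783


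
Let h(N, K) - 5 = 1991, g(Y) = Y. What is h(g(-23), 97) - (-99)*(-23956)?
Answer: -2369648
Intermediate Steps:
h(N, K) = 1996 (h(N, K) = 5 + 1991 = 1996)
h(g(-23), 97) - (-99)*(-23956) = 1996 - (-99)*(-23956) = 1996 - 1*2371644 = 1996 - 2371644 = -2369648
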